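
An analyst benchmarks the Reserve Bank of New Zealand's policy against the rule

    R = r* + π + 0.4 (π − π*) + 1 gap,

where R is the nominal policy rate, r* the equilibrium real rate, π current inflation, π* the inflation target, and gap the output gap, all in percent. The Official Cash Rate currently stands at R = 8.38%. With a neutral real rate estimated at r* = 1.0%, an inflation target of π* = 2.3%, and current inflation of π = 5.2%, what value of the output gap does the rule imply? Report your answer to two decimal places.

1.02%

1 gap = 8.38 − 1.0 − 5.2 − 0.4 × (5.2 − 2.3) = 1.02
gap = 1.02 / 1 = 1.02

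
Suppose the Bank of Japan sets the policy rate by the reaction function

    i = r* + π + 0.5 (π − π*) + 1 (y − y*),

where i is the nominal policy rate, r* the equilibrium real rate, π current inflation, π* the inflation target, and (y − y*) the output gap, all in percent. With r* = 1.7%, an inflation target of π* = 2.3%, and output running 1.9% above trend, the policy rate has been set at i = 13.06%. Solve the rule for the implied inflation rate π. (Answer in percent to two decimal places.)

7.07%

Output 1.9% above potential → (y − y*) = 1.9.
Collecting π: i = r* + (1 + 0.5) π − 0.5 π* + 1 (y − y*)
1.5 π = 13.06 − 1.7 + 0.5 × 2.3 − 1 × 1.9 = 10.61
π = 10.61 / 1.5 = 7.07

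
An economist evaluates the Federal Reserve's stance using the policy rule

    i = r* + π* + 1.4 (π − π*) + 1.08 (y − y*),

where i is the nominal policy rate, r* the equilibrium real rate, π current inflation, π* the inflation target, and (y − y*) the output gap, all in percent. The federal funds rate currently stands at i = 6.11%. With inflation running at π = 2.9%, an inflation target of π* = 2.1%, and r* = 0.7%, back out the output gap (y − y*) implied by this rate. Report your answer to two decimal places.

2.03%

1.08 (y − y*) = 6.11 − 0.7 − 2.1 − 1.4 × (2.9 − 2.1) = 2.19
(y − y*) = 2.19 / 1.08 = 2.03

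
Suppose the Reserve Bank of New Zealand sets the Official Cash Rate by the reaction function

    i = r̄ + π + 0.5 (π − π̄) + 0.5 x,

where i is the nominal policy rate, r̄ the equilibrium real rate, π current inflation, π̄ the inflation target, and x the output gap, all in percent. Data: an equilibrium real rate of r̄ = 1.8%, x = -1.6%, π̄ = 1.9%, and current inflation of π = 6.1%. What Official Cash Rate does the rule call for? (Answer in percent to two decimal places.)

i = 1.8 + 6.1 + 0.5 × (6.1 − 1.9) + 0.5 × (-1.6)
   = 1.8 + 6.1 + 2.1 − 0.8 = 9.20

9.20%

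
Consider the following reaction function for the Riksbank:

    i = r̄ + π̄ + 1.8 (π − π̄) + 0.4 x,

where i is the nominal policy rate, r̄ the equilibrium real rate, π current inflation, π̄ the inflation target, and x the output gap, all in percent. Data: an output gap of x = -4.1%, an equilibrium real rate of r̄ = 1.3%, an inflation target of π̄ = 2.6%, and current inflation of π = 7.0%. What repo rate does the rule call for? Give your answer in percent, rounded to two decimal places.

10.18%

i = 1.3 + 2.6 + 1.8 × (7.0 − 2.6) + 0.4 × (-4.1)
   = 1.3 + 2.6 + 7.92 − 1.64 = 10.18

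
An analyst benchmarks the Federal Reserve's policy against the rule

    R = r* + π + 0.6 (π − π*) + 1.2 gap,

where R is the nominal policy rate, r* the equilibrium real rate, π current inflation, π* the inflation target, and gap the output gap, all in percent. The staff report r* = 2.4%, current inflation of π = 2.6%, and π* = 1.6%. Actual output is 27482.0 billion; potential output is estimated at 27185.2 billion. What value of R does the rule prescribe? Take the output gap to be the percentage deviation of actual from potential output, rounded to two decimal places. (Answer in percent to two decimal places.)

6.91%

Output gap = 100 × (27482.0 − 27185.2) / 27185.2 = 1.09%.
R = 2.40 + 2.60 + 0.6 × (2.60 − 1.60) + 1.2 × 1.09
   = 2.40 + 2.6 + 0.6 + 1.308 = 6.91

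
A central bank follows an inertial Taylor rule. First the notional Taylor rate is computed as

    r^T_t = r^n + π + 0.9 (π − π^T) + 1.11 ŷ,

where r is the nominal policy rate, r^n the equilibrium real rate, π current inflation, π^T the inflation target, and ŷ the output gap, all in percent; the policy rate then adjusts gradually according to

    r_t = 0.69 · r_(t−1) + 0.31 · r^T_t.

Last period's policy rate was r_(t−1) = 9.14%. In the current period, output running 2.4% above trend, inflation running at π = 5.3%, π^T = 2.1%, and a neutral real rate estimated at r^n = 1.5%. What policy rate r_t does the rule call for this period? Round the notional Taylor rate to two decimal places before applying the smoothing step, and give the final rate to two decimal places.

Output 2.4% above potential → ŷ = 2.4.
r^T_t = 1.5 + 5.3 + 0.9 × (5.3 − 2.1) + 1.11 × 2.4
   = 1.5 + 5.3 + 2.88 + 2.664 = 12.34
r_t = 0.69 × 9.14 + 0.31 × 12.34 = 6.3066 + 3.8254 = 10.13

10.13%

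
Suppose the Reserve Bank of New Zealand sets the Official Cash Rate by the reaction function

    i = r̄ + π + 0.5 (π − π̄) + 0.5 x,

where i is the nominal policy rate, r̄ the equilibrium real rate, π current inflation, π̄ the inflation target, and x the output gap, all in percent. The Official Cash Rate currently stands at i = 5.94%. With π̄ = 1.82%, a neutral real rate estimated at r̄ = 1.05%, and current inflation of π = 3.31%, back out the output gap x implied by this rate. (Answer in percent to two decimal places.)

1.67%

0.5 x = 5.94 − 1.05 − 3.31 − 0.5 × (3.31 − 1.82) = 0.835
x = 0.835 / 0.5 = 1.67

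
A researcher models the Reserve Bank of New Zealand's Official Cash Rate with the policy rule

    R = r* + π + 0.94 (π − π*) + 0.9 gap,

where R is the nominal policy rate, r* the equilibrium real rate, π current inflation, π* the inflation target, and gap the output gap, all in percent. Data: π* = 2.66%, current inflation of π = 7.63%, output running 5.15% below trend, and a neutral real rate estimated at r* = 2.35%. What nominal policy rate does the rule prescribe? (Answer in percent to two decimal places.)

10.02%

Output 5.15% below potential → gap = -5.15.
R = 2.35 + 7.63 + 0.94 × (7.63 − 2.66) + 0.9 × (-5.15)
   = 2.35 + 7.63 + 4.6718 − 4.635 = 10.02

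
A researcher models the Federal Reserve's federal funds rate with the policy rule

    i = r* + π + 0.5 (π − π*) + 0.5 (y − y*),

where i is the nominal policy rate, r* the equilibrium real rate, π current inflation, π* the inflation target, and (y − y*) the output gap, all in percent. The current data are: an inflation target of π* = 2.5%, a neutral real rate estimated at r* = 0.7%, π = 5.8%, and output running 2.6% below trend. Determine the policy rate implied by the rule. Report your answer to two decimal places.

Output 2.6% below potential → (y − y*) = -2.6.
i = 0.7 + 5.8 + 0.5 × (5.8 − 2.5) + 0.5 × (-2.6)
   = 0.7 + 5.8 + 1.65 − 1.3 = 6.85

6.85%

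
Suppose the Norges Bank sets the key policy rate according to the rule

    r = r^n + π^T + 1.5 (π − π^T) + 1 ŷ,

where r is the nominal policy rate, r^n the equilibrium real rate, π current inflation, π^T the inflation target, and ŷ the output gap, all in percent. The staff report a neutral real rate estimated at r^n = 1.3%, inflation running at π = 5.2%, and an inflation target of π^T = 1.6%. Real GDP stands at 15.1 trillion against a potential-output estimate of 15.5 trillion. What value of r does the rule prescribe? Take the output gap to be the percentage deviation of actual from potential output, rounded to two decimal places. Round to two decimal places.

Output gap = 100 × (15.1 − 15.5) / 15.5 = -2.58%.
r = 1.30 + 1.60 + 1.5 × (5.20 − 1.60) + 1 × (-2.58)
   = 1.30 + 1.6 + 5.4 − 2.58 = 5.72

5.72%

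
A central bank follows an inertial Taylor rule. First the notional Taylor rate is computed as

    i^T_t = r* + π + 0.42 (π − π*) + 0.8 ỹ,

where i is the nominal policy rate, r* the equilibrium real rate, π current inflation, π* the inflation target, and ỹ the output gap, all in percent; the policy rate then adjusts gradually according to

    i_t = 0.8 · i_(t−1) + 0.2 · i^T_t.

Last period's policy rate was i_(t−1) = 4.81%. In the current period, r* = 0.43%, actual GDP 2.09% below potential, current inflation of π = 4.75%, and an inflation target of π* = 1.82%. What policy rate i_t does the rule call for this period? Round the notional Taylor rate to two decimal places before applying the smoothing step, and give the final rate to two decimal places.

4.80%

Output 2.09% below potential → ỹ = -2.09.
i^T_t = 0.43 + 4.75 + 0.42 × (4.75 − 1.82) + 0.8 × (-2.09)
   = 0.43 + 4.75 + 1.2306 − 1.672 = 4.74
i_t = 0.8 × 4.81 + 0.2 × 4.74 = 3.848 + 0.948 = 4.80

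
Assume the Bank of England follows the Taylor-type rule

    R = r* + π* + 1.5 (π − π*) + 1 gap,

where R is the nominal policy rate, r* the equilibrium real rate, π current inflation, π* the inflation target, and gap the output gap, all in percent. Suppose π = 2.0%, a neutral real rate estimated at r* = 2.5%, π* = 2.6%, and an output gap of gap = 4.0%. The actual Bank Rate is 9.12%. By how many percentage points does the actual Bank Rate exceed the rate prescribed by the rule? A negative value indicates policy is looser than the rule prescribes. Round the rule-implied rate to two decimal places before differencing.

0.92 pp

R = 2.5 + 2.6 + 1.5 × (2.0 − 2.6) + 1 × 4.0
   = 2.5 + 2.6 − 0.9 + 4 = 8.20
Deviation = 9.12 − 8.20 = 0.92 pp.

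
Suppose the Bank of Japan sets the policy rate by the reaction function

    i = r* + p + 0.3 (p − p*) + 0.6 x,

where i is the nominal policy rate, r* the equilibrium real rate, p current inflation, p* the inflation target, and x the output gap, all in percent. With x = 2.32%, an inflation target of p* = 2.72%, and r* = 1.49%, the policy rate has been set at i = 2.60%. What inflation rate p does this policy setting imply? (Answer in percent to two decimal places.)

Collecting p: i = r* + (1 + 0.3) p − 0.3 p* + 0.6 x
1.3 p = 2.60 − 1.49 + 0.3 × 2.72 − 0.6 × 2.32 = 0.534
p = 0.534 / 1.3 = 0.41

0.41%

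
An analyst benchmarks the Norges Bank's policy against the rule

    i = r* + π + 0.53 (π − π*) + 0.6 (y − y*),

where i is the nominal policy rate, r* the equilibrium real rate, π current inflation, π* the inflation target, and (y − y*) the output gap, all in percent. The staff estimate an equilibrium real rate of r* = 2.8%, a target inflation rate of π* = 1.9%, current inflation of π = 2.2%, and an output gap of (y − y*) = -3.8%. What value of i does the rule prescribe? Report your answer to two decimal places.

2.88%

i = 2.8 + 2.2 + 0.53 × (2.2 − 1.9) + 0.6 × (-3.8)
   = 2.8 + 2.2 + 0.159 − 2.28 = 2.88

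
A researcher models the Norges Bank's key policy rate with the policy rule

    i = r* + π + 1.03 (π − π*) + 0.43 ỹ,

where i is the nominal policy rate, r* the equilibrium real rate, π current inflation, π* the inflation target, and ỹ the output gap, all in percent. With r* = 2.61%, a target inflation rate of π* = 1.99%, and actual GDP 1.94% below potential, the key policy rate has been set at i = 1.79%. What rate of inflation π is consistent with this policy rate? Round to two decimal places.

Output 1.94% below potential → ỹ = -1.94.
Collecting π: i = r* + (1 + 1.03) π − 1.03 π* + 0.43 ỹ
2.03 π = 1.79 − 2.61 + 1.03 × 1.99 − 0.43 × (-1.94) = 2.0639
π = 2.0639 / 2.03 = 1.02

1.02%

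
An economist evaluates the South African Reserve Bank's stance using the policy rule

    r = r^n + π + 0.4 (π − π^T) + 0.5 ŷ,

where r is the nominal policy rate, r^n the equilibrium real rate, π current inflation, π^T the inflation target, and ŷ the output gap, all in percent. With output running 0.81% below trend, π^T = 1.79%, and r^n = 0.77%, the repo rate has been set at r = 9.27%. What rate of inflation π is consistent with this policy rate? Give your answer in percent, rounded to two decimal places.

6.87%

Output 0.81% below potential → ŷ = -0.81.
Collecting π: r = r^n + (1 + 0.4) π − 0.4 π^T + 0.5 ŷ
1.4 π = 9.27 − 0.77 + 0.4 × 1.79 − 0.5 × (-0.81) = 9.621
π = 9.621 / 1.4 = 6.87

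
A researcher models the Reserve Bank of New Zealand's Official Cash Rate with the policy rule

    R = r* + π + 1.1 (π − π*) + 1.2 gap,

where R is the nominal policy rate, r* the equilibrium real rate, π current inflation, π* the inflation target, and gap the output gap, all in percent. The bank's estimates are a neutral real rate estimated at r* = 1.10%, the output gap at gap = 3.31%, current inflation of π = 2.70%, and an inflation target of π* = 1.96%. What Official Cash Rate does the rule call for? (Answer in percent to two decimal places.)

8.59%

R = 1.10 + 2.70 + 1.1 × (2.70 − 1.96) + 1.2 × 3.31
   = 1.10 + 2.7 + 0.814 + 3.972 = 8.59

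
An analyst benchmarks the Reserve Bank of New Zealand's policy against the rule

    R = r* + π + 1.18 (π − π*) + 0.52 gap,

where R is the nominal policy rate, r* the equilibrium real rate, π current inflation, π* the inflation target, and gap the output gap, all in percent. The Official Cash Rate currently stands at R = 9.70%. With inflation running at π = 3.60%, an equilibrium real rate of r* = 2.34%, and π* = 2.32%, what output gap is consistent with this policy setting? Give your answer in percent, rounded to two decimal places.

0.52 gap = 9.70 − 2.34 − 3.60 − 1.18 × (3.60 − 2.32) = 2.2496
gap = 2.2496 / 0.52 = 4.33

4.33%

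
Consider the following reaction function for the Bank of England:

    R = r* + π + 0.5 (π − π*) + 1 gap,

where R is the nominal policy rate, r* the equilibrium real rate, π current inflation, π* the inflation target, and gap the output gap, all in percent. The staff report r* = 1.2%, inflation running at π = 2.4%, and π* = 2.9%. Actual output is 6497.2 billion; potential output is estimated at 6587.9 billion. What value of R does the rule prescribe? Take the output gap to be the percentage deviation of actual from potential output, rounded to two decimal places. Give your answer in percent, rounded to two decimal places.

Output gap = 100 × (6497.2 − 6587.9) / 6587.9 = -1.38%.
R = 1.20 + 2.40 + 0.5 × (2.40 − 2.90) + 1 × (-1.38)
   = 1.20 + 2.4 − 0.25 − 1.38 = 1.97

1.97%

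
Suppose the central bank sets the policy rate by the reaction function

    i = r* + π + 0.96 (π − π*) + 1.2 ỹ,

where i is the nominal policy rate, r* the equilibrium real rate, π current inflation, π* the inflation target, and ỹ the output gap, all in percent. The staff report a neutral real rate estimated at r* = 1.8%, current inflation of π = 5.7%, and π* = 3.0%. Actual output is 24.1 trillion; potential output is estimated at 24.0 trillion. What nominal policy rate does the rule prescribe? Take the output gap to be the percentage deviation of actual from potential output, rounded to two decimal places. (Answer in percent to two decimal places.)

10.60%

Output gap = 100 × (24.1 − 24.0) / 24.0 = 0.42%.
i = 1.80 + 5.70 + 0.96 × (5.70 − 3.00) + 1.2 × 0.42
   = 1.80 + 5.7 + 2.592 + 0.504 = 10.60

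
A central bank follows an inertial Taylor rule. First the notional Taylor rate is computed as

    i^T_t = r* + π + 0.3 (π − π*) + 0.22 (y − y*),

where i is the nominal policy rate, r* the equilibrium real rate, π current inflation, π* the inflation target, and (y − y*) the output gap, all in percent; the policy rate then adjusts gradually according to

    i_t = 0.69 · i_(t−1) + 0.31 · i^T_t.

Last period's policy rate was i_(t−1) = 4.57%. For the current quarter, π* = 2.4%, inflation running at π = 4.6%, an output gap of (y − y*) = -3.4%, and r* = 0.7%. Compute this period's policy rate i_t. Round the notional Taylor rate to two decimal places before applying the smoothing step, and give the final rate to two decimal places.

i^T_t = 0.7 + 4.6 + 0.3 × (4.6 − 2.4) + 0.22 × (-3.4)
   = 0.7 + 4.6 + 0.66 − 0.748 = 5.21
i_t = 0.69 × 4.57 + 0.31 × 5.21 = 3.1533 + 1.6151 = 4.77

4.77%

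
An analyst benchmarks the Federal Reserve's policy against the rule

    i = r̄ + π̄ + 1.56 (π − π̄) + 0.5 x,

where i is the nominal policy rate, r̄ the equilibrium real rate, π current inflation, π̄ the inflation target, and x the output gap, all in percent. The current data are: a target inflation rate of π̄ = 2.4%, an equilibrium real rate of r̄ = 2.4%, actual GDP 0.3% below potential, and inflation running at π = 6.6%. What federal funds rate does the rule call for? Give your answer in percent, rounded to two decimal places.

Output 0.3% below potential → x = -0.3.
i = 2.4 + 2.4 + 1.56 × (6.6 − 2.4) + 0.5 × (-0.3)
   = 2.4 + 2.4 + 6.552 − 0.15 = 11.20

11.20%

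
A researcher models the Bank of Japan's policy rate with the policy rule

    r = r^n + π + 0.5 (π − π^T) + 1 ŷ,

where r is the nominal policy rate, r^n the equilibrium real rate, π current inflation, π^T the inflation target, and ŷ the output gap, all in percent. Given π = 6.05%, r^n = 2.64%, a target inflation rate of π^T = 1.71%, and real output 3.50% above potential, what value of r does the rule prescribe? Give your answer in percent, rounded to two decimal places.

14.36%

Output 3.50% above potential → ŷ = 3.50.
r = 2.64 + 6.05 + 0.5 × (6.05 − 1.71) + 1 × 3.50
   = 2.64 + 6.05 + 2.17 + 3.5 = 14.36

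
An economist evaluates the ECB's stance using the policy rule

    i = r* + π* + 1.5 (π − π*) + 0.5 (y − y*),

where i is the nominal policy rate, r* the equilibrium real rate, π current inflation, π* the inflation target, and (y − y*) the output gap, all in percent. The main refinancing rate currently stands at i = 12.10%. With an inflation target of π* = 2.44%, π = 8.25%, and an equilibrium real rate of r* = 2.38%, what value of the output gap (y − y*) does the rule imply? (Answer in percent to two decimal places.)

0.5 (y − y*) = 12.10 − 2.38 − 2.44 − 1.5 × (8.25 − 2.44) = -1.435
(y − y*) = -1.435 / 0.5 = -2.87

-2.87%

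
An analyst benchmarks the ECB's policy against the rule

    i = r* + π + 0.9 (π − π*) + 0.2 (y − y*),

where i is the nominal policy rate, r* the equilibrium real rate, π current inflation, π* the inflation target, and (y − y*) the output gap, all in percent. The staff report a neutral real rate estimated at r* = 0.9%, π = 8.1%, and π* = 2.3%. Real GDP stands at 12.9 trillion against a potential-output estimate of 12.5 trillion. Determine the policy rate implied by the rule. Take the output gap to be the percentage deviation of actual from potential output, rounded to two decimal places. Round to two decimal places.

Output gap = 100 × (12.9 − 12.5) / 12.5 = 3.20%.
i = 0.90 + 8.10 + 0.9 × (8.10 − 2.30) + 0.2 × 3.20
   = 0.90 + 8.1 + 5.22 + 0.64 = 14.86

14.86%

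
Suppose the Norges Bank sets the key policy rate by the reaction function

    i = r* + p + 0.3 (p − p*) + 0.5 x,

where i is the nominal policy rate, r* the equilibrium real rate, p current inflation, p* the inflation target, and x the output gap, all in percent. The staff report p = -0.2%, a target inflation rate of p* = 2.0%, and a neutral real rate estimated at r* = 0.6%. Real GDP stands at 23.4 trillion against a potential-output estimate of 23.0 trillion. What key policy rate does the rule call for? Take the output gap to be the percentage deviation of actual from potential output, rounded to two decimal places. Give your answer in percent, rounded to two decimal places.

0.61%

Output gap = 100 × (23.4 − 23.0) / 23.0 = 1.74%.
i = 0.60 + (-0.20) + 0.3 × (-0.20 − 2.00) + 0.5 × 1.74
   = 0.60 − 0.2 − 0.66 + 0.87 = 0.61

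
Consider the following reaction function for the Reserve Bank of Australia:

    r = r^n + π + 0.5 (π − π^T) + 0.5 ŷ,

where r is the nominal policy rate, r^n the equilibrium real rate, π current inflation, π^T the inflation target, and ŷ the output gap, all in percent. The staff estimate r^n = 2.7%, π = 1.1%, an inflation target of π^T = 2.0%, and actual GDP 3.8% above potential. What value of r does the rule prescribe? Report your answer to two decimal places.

5.25%

Output 3.8% above potential → ŷ = 3.8.
r = 2.7 + 1.1 + 0.5 × (1.1 − 2.0) + 0.5 × 3.8
   = 2.7 + 1.1 − 0.45 + 1.9 = 5.25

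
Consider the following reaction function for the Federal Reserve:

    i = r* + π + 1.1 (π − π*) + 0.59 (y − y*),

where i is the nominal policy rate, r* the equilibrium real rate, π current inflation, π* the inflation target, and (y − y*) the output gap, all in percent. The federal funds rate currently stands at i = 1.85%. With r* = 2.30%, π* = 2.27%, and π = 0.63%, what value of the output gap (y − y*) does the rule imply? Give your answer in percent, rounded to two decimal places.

1.23%

0.59 (y − y*) = 1.85 − 2.30 − 0.63 − 1.1 × (0.63 − 2.27) = 0.724
(y − y*) = 0.724 / 0.59 = 1.23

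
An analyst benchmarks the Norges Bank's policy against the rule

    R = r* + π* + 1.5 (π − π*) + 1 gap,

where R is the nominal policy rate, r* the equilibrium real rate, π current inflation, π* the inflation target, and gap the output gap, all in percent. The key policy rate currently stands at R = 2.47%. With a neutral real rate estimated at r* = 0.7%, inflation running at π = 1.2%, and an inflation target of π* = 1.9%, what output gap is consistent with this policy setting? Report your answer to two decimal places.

0.92%

1 gap = 2.47 − 0.7 − 1.9 − 1.5 × (1.2 − 1.9) = 0.92
gap = 0.92 / 1 = 0.92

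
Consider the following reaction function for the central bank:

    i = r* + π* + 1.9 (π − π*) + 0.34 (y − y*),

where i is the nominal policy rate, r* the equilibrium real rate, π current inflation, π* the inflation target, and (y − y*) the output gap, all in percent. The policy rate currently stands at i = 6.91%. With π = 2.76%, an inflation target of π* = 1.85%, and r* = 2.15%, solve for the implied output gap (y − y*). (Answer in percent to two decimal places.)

3.47%

0.34 (y − y*) = 6.91 − 2.15 − 1.85 − 1.9 × (2.76 − 1.85) = 1.181
(y − y*) = 1.181 / 0.34 = 3.47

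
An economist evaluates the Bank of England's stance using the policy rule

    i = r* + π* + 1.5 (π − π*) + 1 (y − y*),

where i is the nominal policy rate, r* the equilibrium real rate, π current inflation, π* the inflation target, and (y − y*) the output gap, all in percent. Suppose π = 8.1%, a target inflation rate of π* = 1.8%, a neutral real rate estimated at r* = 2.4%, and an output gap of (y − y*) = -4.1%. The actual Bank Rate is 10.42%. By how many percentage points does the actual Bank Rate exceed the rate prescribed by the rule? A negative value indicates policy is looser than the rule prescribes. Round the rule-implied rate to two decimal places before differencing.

i = 2.4 + 1.8 + 1.5 × (8.1 − 1.8) + 1 × (-4.1)
   = 2.4 + 1.8 + 9.45 − 4.1 = 9.55
Deviation = 10.42 − 9.55 = 0.87 pp.

0.87 pp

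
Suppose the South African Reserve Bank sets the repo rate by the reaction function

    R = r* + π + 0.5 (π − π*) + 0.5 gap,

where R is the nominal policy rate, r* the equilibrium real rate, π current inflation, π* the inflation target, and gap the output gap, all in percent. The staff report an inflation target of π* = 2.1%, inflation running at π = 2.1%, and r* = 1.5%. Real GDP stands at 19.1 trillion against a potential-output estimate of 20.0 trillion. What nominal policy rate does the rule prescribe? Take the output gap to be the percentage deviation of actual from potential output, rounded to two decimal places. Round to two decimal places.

Output gap = 100 × (19.1 − 20.0) / 20.0 = -4.50%.
R = 1.50 + 2.10 + 0.5 × (2.10 − 2.10) + 0.5 × (-4.50)
   = 1.50 + 2.1 + 0 − 2.25 = 1.35

1.35%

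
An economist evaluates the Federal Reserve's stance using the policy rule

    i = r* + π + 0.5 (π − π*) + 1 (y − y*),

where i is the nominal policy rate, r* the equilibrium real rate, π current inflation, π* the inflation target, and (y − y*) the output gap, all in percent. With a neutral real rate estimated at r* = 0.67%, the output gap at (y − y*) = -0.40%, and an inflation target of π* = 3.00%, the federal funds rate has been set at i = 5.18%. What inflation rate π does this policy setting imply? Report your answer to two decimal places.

Collecting π: i = r* + (1 + 0.5) π − 0.5 π* + 1 (y − y*)
1.5 π = 5.18 − 0.67 + 0.5 × 3.00 − 1 × (-0.40) = 6.41
π = 6.41 / 1.5 = 4.27

4.27%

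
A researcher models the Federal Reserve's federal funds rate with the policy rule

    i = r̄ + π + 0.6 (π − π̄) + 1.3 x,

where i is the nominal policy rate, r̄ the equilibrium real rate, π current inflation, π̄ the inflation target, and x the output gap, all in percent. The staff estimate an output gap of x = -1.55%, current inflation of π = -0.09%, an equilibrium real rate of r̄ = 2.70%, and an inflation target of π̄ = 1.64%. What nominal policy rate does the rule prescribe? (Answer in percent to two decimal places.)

-0.44%

i = 2.70 + (-0.09) + 0.6 × (-0.09 − 1.64) + 1.3 × (-1.55)
   = 2.70 − 0.09 − 1.038 − 2.015 = -0.44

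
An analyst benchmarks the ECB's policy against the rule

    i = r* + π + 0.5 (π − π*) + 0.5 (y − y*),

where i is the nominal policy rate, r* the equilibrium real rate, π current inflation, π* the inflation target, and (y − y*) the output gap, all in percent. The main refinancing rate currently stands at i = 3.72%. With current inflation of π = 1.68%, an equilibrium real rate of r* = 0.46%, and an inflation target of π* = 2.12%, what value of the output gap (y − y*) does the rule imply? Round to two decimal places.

0.5 (y − y*) = 3.72 − 0.46 − 1.68 − 0.5 × (1.68 − 2.12) = 1.8
(y − y*) = 1.8 / 0.5 = 3.60

3.60%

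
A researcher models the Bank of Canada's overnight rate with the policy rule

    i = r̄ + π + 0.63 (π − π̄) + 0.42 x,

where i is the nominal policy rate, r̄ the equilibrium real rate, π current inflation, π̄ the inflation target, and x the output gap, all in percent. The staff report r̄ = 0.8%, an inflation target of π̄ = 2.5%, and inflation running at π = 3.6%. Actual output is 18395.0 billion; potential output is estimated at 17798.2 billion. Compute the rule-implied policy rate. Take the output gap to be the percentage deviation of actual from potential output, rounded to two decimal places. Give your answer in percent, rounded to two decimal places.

Output gap = 100 × (18395.0 − 17798.2) / 17798.2 = 3.35%.
i = 0.80 + 3.60 + 0.63 × (3.60 − 2.50) + 0.42 × 3.35
   = 0.80 + 3.6 + 0.693 + 1.407 = 6.50

6.50%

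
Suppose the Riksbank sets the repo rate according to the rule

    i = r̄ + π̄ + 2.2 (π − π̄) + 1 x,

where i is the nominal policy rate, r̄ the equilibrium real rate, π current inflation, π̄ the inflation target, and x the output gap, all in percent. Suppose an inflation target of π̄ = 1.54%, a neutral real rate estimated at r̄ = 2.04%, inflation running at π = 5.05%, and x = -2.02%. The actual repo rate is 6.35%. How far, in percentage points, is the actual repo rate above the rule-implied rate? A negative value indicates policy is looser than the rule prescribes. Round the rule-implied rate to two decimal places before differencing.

i = 2.04 + 1.54 + 2.2 × (5.05 − 1.54) + 1 × (-2.02)
   = 2.04 + 1.54 + 7.722 − 2.02 = 9.28
Deviation = 6.35 − 9.28 = -2.93 pp.

-2.93 pp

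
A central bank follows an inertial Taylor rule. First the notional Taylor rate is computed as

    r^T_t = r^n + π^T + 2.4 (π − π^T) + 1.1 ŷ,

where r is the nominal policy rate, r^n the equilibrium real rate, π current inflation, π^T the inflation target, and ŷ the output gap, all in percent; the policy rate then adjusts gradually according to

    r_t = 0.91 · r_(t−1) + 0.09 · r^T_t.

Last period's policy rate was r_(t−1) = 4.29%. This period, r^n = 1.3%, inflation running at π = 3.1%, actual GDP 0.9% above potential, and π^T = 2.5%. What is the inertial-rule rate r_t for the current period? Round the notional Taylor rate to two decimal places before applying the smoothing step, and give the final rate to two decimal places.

4.46%

Output 0.9% above potential → ŷ = 0.9.
r^T_t = 1.3 + 2.5 + 2.4 × (3.1 − 2.5) + 1.1 × 0.9
   = 1.3 + 2.5 + 1.44 + 0.99 = 6.23
r_t = 0.91 × 4.29 + 0.09 × 6.23 = 3.9039 + 0.5607 = 4.46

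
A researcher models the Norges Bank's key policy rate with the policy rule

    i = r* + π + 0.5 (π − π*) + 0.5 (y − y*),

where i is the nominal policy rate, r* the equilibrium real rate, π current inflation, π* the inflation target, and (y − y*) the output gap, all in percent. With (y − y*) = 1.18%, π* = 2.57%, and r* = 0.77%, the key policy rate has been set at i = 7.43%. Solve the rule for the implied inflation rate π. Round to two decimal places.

Collecting π: i = r* + (1 + 0.5) π − 0.5 π* + 0.5 (y − y*)
1.5 π = 7.43 − 0.77 + 0.5 × 2.57 − 0.5 × 1.18 = 7.355
π = 7.355 / 1.5 = 4.90

4.90%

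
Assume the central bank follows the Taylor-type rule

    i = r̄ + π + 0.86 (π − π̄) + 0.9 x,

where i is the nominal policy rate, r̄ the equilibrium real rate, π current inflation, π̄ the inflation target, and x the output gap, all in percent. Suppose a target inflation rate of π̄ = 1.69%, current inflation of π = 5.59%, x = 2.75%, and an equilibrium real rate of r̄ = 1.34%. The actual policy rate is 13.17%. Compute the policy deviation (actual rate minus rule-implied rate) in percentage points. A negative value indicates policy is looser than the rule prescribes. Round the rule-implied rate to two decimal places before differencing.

i = 1.34 + 5.59 + 0.86 × (5.59 − 1.69) + 0.9 × 2.75
   = 1.34 + 5.59 + 3.354 + 2.475 = 12.76
Deviation = 13.17 − 12.76 = 0.41 pp.

0.41 pp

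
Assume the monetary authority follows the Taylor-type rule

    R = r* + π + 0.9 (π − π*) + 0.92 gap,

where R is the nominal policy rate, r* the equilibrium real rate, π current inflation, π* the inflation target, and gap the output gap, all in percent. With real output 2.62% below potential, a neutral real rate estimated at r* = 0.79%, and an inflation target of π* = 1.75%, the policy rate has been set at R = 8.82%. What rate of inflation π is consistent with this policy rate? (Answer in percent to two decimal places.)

Output 2.62% below potential → gap = -2.62.
Collecting π: R = r* + (1 + 0.9) π − 0.9 π* + 0.92 gap
1.9 π = 8.82 − 0.79 + 0.9 × 1.75 − 0.92 × (-2.62) = 12.0154
π = 12.0154 / 1.9 = 6.32

6.32%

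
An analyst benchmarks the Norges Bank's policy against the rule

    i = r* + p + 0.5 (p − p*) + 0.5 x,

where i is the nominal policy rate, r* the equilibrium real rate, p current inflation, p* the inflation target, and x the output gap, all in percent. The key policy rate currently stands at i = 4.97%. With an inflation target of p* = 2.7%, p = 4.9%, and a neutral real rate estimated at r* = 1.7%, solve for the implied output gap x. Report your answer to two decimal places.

0.5 x = 4.97 − 1.7 − 4.9 − 0.5 × (4.9 − 2.7) = -2.73
x = -2.73 / 0.5 = -5.46

-5.46%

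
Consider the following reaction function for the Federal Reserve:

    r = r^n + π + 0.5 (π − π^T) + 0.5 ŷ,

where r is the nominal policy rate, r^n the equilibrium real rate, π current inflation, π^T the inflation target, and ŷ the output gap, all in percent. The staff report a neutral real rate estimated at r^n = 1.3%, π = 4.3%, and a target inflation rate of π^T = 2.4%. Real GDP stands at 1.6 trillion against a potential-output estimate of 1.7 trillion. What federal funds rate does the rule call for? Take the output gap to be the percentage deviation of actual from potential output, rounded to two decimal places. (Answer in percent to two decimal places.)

3.61%

Output gap = 100 × (1.6 − 1.7) / 1.7 = -5.88%.
r = 1.30 + 4.30 + 0.5 × (4.30 − 2.40) + 0.5 × (-5.88)
   = 1.30 + 4.3 + 0.95 − 2.94 = 3.61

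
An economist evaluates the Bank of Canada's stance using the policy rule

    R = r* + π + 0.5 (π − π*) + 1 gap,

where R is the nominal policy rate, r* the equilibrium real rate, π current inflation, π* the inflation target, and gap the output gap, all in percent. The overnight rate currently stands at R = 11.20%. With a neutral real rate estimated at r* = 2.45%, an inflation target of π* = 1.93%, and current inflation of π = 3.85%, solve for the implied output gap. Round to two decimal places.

1 gap = 11.20 − 2.45 − 3.85 − 0.5 × (3.85 − 1.93) = 3.94
gap = 3.94 / 1 = 3.94

3.94%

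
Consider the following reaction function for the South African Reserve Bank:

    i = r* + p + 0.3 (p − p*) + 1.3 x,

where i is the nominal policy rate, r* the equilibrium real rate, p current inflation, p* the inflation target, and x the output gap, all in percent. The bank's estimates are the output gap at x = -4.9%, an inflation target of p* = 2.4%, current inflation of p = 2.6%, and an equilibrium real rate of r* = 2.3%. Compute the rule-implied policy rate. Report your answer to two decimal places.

-1.41%

i = 2.3 + 2.6 + 0.3 × (2.6 − 2.4) + 1.3 × (-4.9)
   = 2.3 + 2.6 + 0.06 − 6.37 = -1.41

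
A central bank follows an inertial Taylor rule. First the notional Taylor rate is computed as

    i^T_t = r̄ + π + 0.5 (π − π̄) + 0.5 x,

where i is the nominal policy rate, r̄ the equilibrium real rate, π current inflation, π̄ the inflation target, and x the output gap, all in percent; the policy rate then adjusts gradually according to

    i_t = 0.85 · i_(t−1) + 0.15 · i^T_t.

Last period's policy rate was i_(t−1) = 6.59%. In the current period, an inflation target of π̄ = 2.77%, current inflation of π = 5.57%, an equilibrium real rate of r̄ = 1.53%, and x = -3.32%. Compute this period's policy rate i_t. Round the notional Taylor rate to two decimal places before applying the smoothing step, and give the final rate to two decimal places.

i^T_t = 1.53 + 5.57 + 0.5 × (5.57 − 2.77) + 0.5 × (-3.32)
   = 1.53 + 5.57 + 1.4 − 1.66 = 6.84
i_t = 0.85 × 6.59 + 0.15 × 6.84 = 5.6015 + 1.026 = 6.63

6.63%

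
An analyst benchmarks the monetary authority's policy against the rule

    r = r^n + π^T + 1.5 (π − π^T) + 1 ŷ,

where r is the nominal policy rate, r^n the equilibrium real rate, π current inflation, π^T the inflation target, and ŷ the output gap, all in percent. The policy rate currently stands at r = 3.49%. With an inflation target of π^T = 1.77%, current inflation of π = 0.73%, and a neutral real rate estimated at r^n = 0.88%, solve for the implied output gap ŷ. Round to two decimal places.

2.40%

1 ŷ = 3.49 − 0.88 − 1.77 − 1.5 × (0.73 − 1.77) = 2.4
ŷ = 2.4 / 1 = 2.40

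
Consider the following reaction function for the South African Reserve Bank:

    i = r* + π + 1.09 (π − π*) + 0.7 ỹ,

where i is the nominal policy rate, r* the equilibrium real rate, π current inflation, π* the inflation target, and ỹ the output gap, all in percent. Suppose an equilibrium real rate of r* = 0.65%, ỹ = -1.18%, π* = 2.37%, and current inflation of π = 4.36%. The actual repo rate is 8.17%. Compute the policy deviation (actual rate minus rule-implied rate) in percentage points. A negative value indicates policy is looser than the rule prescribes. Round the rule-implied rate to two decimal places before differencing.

1.82 pp

i = 0.65 + 4.36 + 1.09 × (4.36 − 2.37) + 0.7 × (-1.18)
   = 0.65 + 4.36 + 2.1691 − 0.826 = 6.35
Deviation = 8.17 − 6.35 = 1.82 pp.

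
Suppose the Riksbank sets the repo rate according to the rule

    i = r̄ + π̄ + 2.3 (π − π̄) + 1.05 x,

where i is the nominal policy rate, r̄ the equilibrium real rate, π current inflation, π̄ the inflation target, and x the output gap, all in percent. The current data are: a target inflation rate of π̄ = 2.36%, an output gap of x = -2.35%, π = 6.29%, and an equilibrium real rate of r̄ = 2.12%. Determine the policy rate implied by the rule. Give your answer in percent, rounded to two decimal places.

11.05%

i = 2.12 + 2.36 + 2.3 × (6.29 − 2.36) + 1.05 × (-2.35)
   = 2.12 + 2.36 + 9.039 − 2.4675 = 11.05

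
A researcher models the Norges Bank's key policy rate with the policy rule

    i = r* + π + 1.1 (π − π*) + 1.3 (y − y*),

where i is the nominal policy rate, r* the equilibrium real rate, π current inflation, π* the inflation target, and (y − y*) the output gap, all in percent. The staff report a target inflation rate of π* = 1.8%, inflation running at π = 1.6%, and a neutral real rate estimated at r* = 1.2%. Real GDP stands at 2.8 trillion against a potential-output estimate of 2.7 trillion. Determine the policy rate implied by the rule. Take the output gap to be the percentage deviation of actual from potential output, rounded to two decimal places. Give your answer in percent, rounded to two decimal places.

7.39%

Output gap = 100 × (2.8 − 2.7) / 2.7 = 3.70%.
i = 1.20 + 1.60 + 1.1 × (1.60 − 1.80) + 1.3 × 3.70
   = 1.20 + 1.6 − 0.22 + 4.81 = 7.39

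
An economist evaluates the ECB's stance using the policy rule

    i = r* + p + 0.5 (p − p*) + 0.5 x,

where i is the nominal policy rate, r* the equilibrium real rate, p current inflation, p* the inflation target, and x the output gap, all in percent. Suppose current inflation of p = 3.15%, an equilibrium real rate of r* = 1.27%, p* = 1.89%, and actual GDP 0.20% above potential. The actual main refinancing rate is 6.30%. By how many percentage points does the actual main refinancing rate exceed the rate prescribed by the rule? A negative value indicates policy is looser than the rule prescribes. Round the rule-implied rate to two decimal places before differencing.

1.15 pp

Output 0.20% above potential → x = 0.20.
i = 1.27 + 3.15 + 0.5 × (3.15 − 1.89) + 0.5 × 0.20
   = 1.27 + 3.15 + 0.63 + 0.1 = 5.15
Deviation = 6.30 − 5.15 = 1.15 pp.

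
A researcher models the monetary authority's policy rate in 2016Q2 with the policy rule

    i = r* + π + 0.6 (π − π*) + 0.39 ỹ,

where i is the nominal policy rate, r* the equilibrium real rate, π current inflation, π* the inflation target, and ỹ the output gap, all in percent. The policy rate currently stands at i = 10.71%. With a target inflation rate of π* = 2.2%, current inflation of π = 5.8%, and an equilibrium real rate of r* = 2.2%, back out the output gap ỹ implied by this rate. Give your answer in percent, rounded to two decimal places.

1.41%

0.39 ỹ = 10.71 − 2.2 − 5.8 − 0.6 × (5.8 − 2.2) = 0.55
ỹ = 0.55 / 0.39 = 1.41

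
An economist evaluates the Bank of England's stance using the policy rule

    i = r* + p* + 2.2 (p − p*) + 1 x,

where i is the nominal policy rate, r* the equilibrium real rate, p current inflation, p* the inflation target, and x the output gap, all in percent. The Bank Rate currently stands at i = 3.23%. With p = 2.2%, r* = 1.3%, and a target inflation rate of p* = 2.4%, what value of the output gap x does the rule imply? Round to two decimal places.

-0.03%

1 x = 3.23 − 1.3 − 2.4 − 2.2 × (2.2 − 2.4) = -0.03
x = -0.03 / 1 = -0.03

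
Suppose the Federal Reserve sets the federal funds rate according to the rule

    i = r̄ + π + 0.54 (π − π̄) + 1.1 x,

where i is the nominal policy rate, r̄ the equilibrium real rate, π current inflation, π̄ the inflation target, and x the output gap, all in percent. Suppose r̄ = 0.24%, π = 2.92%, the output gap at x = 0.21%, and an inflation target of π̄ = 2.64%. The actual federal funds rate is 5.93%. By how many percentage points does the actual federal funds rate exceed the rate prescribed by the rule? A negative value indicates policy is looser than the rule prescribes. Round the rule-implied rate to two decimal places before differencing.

i = 0.24 + 2.92 + 0.54 × (2.92 − 2.64) + 1.1 × 0.21
   = 0.24 + 2.92 + 0.1512 + 0.231 = 3.54
Deviation = 5.93 − 3.54 = 2.39 pp.

2.39 pp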